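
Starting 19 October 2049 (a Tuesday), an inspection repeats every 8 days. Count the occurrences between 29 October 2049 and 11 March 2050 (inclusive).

Occurrences land 8·i days after 19 October 2049 for i = 0, 1, 2, …
29 October 2049 is 10 days after the start; 10 ÷ 8 = 1 remainder 2; since the remainder is 2, round up to i = 2. First occurrence in the window: #3 on 4 November 2049 (2×8 = 16 days in).
11 March 2050 is 143 days after the start; 143 ÷ 8 = 17 remainder 7. Last occurrence in the window: #18 on 4 March 2050.
Occurrences #3 through #18: 16 in total.

16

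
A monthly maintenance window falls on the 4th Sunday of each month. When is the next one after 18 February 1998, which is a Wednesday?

February 1998 starts on a Sunday; its first Sunday is the 1st, so the 4th Sunday is the 22nd — 22 February 1998.
22 February 1998 is after 18 February 1998, so that is the next one.

22 February 1998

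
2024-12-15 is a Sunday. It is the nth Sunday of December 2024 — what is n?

3rd

Day 15 falls in week ⌈15/7⌉ of the month.
Days 1–7 hold the 1st Sunday, 8–14 the 2nd, 15–21 the 3rd, 22–28 the 4th, 29–31 the 5th.
15 is in the range for the 3rd.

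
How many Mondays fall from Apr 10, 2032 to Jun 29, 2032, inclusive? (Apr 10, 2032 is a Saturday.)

12

Apr 10, 2032 is a Saturday; the first Monday on or after it is Apr 12, 2032 (2 days later).
From Apr 12, 2032 to Jun 29, 2032: 18 + 31 + 29 = 78 days (rest of Apr, May, Jun).
78 ÷ 7 = 11 full weeks with remainder 1, so 11 more Mondays after the first → 12.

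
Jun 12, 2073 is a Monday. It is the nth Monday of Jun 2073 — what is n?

Day 12 falls in week ⌈12/7⌉ of the month.
Days 1–7 hold the 1st Monday, 8–14 the 2nd, 15–21 the 3rd, 22–28 the 4th, 29–31 the 5th.
12 is in the range for the 2nd.

2nd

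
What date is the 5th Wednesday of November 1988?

The first Wednesday of November 1988 is November 2.
The 5th Wednesday is 4 weeks later: 2 + 28 = 30.

1988-11-30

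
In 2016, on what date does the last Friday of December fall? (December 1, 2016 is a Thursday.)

December 2016 begins on a Thursday, so the first Friday is December 2 (1 day later).
December 2016 has 31 days. Adding weeks: 2, 9, 16, 23, 30 — the last one ≤ 31 is the 30th.

December 30, 2016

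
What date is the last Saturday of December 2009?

26 December 2009

December 2009 begins on a Tuesday, so the first Saturday is December 5 (4 days later).
December 2009 has 31 days. Adding weeks: 5, 12, 19, 26 — the last one ≤ 31 is the 26th.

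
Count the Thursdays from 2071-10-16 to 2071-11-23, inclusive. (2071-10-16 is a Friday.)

5

2071-10-16 is a Friday; the first Thursday on or after it is 2071-10-22 (6 days later).
From 2071-10-22 to 2071-11-23: 9 + 23 = 32 days (rest of October, November).
32 ÷ 7 = 4 full weeks with remainder 4, so 4 more Thursdays after the first → 5.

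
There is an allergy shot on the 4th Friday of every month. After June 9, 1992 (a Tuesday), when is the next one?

June 1992 starts on a Monday; its first Friday is the 5th, so the 4th Friday is the 26th — June 26, 1992.
June 26, 1992 is after June 9, 1992, so that is the next one.

June 26, 1992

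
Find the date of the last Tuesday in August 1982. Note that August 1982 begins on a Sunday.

August 1982 begins on a Sunday, so the first Tuesday is August 3 (2 days later).
August 1982 has 31 days. Adding weeks: 3, 10, 17, 24, 31 — the last one ≤ 31 is the 31st.

1982-08-31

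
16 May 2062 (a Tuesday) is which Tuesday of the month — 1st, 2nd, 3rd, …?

3rd

Day 16 falls in week ⌈16/7⌉ of the month.
Days 1–7 hold the 1st Tuesday, 8–14 the 2nd, 15–21 the 3rd, 22–28 the 4th, 29–31 the 5th.
16 is in the range for the 3rd.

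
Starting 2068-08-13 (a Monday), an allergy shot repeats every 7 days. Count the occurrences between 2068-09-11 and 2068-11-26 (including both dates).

11

Occurrences land 7·i days after 2068-08-13 for i = 0, 1, 2, …
2068-09-11 is 29 days after the start; 29 ÷ 7 = 4 remainder 1; since the remainder is 1, round up to i = 5. First occurrence in the window: #6 on 2068-09-17 (5×7 = 35 days in).
2068-11-26 is 105 days after the start; 105 ÷ 7 = 15 remainder 0. Last occurrence in the window: #16 on 2068-11-26.
Occurrences #6 through #16: 11 in total.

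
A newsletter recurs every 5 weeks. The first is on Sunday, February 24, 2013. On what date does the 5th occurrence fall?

July 14, 2013

The 5th occurrence is 4 intervals after the first: 4 × 35 = 140 days after February 24, 2013.
February has 28 days — 4 days to the end of February leaves 136.
March has 31 days (105 left).
April has 30 days (75 left).
May has 31 days (44 left).
June has 30 days (14 left).
14 days into July → July 14, 2013.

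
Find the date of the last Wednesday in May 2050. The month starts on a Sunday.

May 2050 begins on a Sunday, so the first Wednesday is May 4 (3 days later).
May 2050 has 31 days. Adding weeks: 4, 11, 18, 25 — the last one ≤ 31 is the 25th.

May 25, 2050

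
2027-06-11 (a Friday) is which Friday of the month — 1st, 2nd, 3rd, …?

Day 11 falls in week ⌈11/7⌉ of the month.
Days 1–7 hold the 1st Friday, 8–14 the 2nd, 15–21 the 3rd, 22–28 the 4th, 29–31 the 5th.
11 is in the range for the 2nd.

2nd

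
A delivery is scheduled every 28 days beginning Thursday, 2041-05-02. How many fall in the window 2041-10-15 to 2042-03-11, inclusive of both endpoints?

Occurrences land 28·i days after 2041-05-02 for i = 0, 1, 2, …
2041-10-15 is 166 days after the start; 166 ÷ 28 = 5 remainder 26; since the remainder is 26, round up to i = 6. First occurrence in the window: #7 on 2041-10-17 (6×28 = 168 days in).
2042-03-11 is 313 days after the start; 313 ÷ 28 = 11 remainder 5. Last occurrence in the window: #12 on 2042-03-06.
Occurrences #7 through #12: 6 in total.

6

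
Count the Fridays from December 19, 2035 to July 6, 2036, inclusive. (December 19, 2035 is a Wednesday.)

29

December 19, 2035 is a Wednesday; the first Friday on or after it is December 21, 2035 (2 days later).
From December 21, 2035 to July 6, 2036: 10 + 31 + 29 + 31 + 30 + 31 + 30 + 6 = 198 days (rest of December, January, February, March, April, May, June, July).
198 ÷ 7 = 28 full weeks with remainder 2, so 28 more Fridays after the first → 29.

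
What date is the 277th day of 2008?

2008-10-03

January has 31 days (277 − 31 = 246 remain).
February has 29 days (246 − 29 = 217 remain).
March has 31 days (217 − 31 = 186 remain).
April has 30 days (186 − 30 = 156 remain).
May has 31 days (156 − 31 = 125 remain).
June has 30 days (125 − 30 = 95 remain).
July has 31 days (95 − 31 = 64 remain).
August has 31 days (64 − 31 = 33 remain).
September has 30 days (33 − 30 = 3 remain).
3 into October → October 3.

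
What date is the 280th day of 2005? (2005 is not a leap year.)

Jan has 31 days (280 − 31 = 249 remain).
Feb has 28 days (249 − 28 = 221 remain).
Mar has 31 days (221 − 31 = 190 remain).
Apr has 30 days (190 − 30 = 160 remain).
May has 31 days (160 − 31 = 129 remain).
Jun has 30 days (129 − 30 = 99 remain).
Jul has 31 days (99 − 31 = 68 remain).
Aug has 31 days (68 − 31 = 37 remain).
Sep has 30 days (37 − 30 = 7 remain).
7 into Oct → Oct 7.

Oct 7, 2005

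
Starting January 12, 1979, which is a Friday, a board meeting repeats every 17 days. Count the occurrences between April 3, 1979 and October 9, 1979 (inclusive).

11

Occurrences land 17·i days after January 12, 1979 for i = 0, 1, 2, …
April 3, 1979 is 81 days after the start; 81 ÷ 17 = 4 remainder 13; since the remainder is 13, round up to i = 5. First occurrence in the window: #6 on April 7, 1979 (5×17 = 85 days in).
October 9, 1979 is 270 days after the start; 270 ÷ 17 = 15 remainder 15. Last occurrence in the window: #16 on September 24, 1979.
Occurrences #6 through #16: 11 in total.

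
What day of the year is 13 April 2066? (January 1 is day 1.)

103

Days in months before April: 31 + 28 + 31 = 90.
Plus 13 days into April → day 103.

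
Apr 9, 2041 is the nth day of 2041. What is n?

99

Days in months before Apr: 31 + 28 + 31 = 90.
Plus 9 days into Apr → day 99.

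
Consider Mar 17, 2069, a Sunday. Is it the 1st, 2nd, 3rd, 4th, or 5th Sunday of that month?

3rd

Day 17 falls in week ⌈17/7⌉ of the month.
Days 1–7 hold the 1st Sunday, 8–14 the 2nd, 15–21 the 3rd, 22–28 the 4th, 29–31 the 5th.
17 is in the range for the 3rd.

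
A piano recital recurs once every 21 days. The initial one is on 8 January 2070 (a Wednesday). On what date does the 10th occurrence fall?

The 10th occurrence is 9 intervals after the first: 9 × 21 = 189 days after 8 January 2070.
January has 31 days — 23 days to the end of January leaves 166.
February has 28 days (138 left).
March has 31 days (107 left).
April has 30 days (77 left).
May has 31 days (46 left).
June has 30 days (16 left).
16 days into July → 16 July 2070.

16 July 2070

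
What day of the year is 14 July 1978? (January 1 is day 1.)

Days in months before July: 31 + 28 + 31 + 30 + 31 + 30 = 181.
Plus 14 days into July → day 195.

195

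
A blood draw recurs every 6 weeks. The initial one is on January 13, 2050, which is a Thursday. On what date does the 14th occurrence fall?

July 13, 2051

The 14th occurrence is 13 intervals after the first: 13 × 42 = 546 days after January 13, 2050.
January has 31 days — 18 days to the end of January leaves 528.
From end of January to end of 2050 is 334 days (194 left).
January has 31 days (163 left).
February has 28 days (135 left).
March has 31 days (104 left).
April has 30 days (74 left).
May has 31 days (43 left).
June has 30 days (13 left).
13 days into July → July 13, 2051.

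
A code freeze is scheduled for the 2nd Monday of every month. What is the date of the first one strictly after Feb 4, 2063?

Feb 2063 starts on a Thursday; its first Monday is the 5th, so the 2nd Monday is the 12th — Feb 12, 2063.
Feb 12, 2063 is after Feb 4, 2063, so that is the next one.

Feb 12, 2063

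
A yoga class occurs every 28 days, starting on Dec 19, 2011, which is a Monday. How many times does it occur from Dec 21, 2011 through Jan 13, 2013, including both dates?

Occurrences land 28·i days after Dec 19, 2011 for i = 0, 1, 2, …
Dec 21, 2011 is 2 days after the start; 2 ÷ 28 = 0 remainder 2; since the remainder is 2, round up to i = 1. First occurrence in the window: #2 on Jan 16, 2012 (1×28 = 28 days in).
Jan 13, 2013 is 391 days after the start; 391 ÷ 28 = 13 remainder 27. Last occurrence in the window: #14 on Dec 17, 2012.
Occurrences #2 through #14: 13 in total.

13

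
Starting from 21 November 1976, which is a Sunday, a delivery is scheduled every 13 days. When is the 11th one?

31 March 1977

The 11th occurrence is 10 intervals after the first: 10 × 13 = 130 days after 21 November 1976.
November has 30 days — 9 days to the end of November leaves 121.
December has 31 days (90 left).
January has 31 days (59 left).
February has 28 days (31 left).
31 days into March → 31 March 1977.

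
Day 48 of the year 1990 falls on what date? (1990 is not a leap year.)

17 February 1990

January has 31 days (48 − 31 = 17 remain).
17 into February → February 17.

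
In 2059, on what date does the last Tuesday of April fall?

2059-04-29

The first Tuesday of April 2059 is April 1.
April 2059 has 30 days. Adding weeks: 1, 8, 15, 22, 29 — the last one ≤ 30 is the 29th.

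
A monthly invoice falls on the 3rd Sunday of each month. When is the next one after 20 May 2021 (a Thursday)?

May 2021 starts on a Saturday; its first Sunday is the 2nd, so the 3rd Sunday is the 16th — 16 May 2021.
That is not after 20 May 2021, so look at June 2021.
June 2021 starts on a Tuesday; its first Sunday is the 6th, so the 3rd Sunday is the 20th — 20 June 2021.

20 June 2021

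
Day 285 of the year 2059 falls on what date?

Oct 12, 2059

Jan has 31 days (285 − 31 = 254 remain).
Feb has 28 days (254 − 28 = 226 remain).
Mar has 31 days (226 − 31 = 195 remain).
Apr has 30 days (195 − 30 = 165 remain).
May has 31 days (165 − 31 = 134 remain).
Jun has 30 days (134 − 30 = 104 remain).
Jul has 31 days (104 − 31 = 73 remain).
Aug has 31 days (73 − 31 = 42 remain).
Sep has 30 days (42 − 30 = 12 remain).
12 into Oct → Oct 12.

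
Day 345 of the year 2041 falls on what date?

January has 31 days (345 − 31 = 314 remain).
February has 28 days (314 − 28 = 286 remain).
March has 31 days (286 − 31 = 255 remain).
April has 30 days (255 − 30 = 225 remain).
May has 31 days (225 − 31 = 194 remain).
June has 30 days (194 − 30 = 164 remain).
July has 31 days (164 − 31 = 133 remain).
August has 31 days (133 − 31 = 102 remain).
September has 30 days (102 − 30 = 72 remain).
October has 31 days (72 − 31 = 41 remain).
November has 30 days (41 − 30 = 11 remain).
11 into December → December 11.

11 December 2041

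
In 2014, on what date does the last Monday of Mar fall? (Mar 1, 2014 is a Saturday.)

Mar 31, 2014

Mar 2014 begins on a Saturday, so the first Monday is Mar 3 (2 days later).
Mar 2014 has 31 days. Adding weeks: 3, 10, 17, 24, 31 — the last one ≤ 31 is the 31st.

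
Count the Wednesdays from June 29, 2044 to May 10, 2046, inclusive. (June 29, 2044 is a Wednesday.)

98

June 29, 2044 is a Wednesday; the first Wednesday on or after it is June 29, 2044.
From June 29, 2044 to May 10, 2046: 185 + 365 + 130 = 680 days (rest of 2044, 2045, to May 10, 2046 in 2046).
680 ÷ 7 = 97 full weeks with remainder 1, so 97 more Wednesdays after the first → 98.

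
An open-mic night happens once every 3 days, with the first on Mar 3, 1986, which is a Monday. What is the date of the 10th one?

The 10th occurrence is 9 intervals after the first: 9 × 3 = 27 days after Mar 3, 1986.
27 days later is Mar 30, 1986.

Mar 30, 1986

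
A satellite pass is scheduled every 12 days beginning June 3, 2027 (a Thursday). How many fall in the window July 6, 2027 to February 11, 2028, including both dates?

19

Occurrences land 12·i days after June 3, 2027 for i = 0, 1, 2, …
July 6, 2027 is 33 days after the start; 33 ÷ 12 = 2 remainder 9; since the remainder is 9, round up to i = 3. First occurrence in the window: #4 on July 9, 2027 (3×12 = 36 days in).
February 11, 2028 is 253 days after the start; 253 ÷ 12 = 21 remainder 1. Last occurrence in the window: #22 on February 10, 2028.
Occurrences #4 through #22: 19 in total.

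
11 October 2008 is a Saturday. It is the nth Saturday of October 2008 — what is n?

Day 11 falls in week ⌈11/7⌉ of the month.
Days 1–7 hold the 1st Saturday, 8–14 the 2nd, 15–21 the 3rd, 22–28 the 4th, 29–31 the 5th.
11 is in the range for the 2nd.

2nd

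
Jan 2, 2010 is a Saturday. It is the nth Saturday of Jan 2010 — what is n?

Day 2 falls in week ⌈2/7⌉ of the month.
Days 1–7 hold the 1st Saturday, 8–14 the 2nd, 15–21 the 3rd, 22–28 the 4th, 29–31 the 5th.
2 is in the range for the 1st.

1st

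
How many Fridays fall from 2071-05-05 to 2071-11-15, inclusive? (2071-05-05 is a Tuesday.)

2071-05-05 is a Tuesday; the first Friday on or after it is 2071-05-08 (3 days later).
From 2071-05-08 to 2071-11-15: 23 + 30 + 31 + 31 + 30 + 31 + 15 = 191 days (rest of May, June, July, August, September, October, November).
191 ÷ 7 = 27 full weeks with remainder 2, so 27 more Fridays after the first → 28.

28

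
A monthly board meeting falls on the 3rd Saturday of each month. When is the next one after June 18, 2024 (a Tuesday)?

June 2024 starts on a Saturday; its first Saturday is the 1st, so the 3rd Saturday is the 15th — June 15, 2024.
That is not after June 18, 2024, so look at July 2024.
July 2024 starts on a Monday; its first Saturday is the 6th, so the 3rd Saturday is the 20th — July 20, 2024.

July 20, 2024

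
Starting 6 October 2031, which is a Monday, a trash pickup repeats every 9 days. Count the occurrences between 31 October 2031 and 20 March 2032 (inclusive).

Occurrences land 9·i days after 6 October 2031 for i = 0, 1, 2, …
31 October 2031 is 25 days after the start; 25 ÷ 9 = 2 remainder 7; since the remainder is 7, round up to i = 3. First occurrence in the window: #4 on 2 November 2031 (3×9 = 27 days in).
20 March 2032 is 166 days after the start; 166 ÷ 9 = 18 remainder 4. Last occurrence in the window: #19 on 16 March 2032.
Occurrences #4 through #19: 16 in total.

16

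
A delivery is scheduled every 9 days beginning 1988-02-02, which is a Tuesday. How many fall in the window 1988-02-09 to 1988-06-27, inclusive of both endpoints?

16

Occurrences land 9·i days after 1988-02-02 for i = 0, 1, 2, …
1988-02-09 is 7 days after the start; 7 ÷ 9 = 0 remainder 7; since the remainder is 7, round up to i = 1. First occurrence in the window: #2 on 1988-02-11 (1×9 = 9 days in).
1988-06-27 is 146 days after the start; 146 ÷ 9 = 16 remainder 2. Last occurrence in the window: #17 on 1988-06-25.
Occurrences #2 through #17: 16 in total.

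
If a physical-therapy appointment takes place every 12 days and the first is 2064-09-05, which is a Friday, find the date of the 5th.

The 5th occurrence is 4 intervals after the first: 4 × 12 = 48 days after 2064-09-05.
September has 30 days — 25 days to the end of September leaves 23.
23 days into October → 2064-10-23.

2064-10-23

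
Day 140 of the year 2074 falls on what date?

January has 31 days (140 − 31 = 109 remain).
February has 28 days (109 − 28 = 81 remain).
March has 31 days (81 − 31 = 50 remain).
April has 30 days (50 − 30 = 20 remain).
20 into May → May 20.

20 May 2074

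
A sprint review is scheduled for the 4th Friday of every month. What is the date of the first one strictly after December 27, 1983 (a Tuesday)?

January 27, 1984

December 1983 starts on a Thursday; its first Friday is the 2nd, so the 4th Friday is the 23rd — December 23, 1983.
That is not after December 27, 1983, so look at January 1984.
January 1984 starts on a Sunday; its first Friday is the 6th, so the 4th Friday is the 27th — January 27, 1984.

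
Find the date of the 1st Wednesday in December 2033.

2033-12-07

December 2033 begins on a Thursday, so the first Wednesday is December 7 (6 days later).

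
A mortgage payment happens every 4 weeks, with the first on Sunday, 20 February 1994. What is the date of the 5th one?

12 June 1994

The 5th occurrence is 4 intervals after the first: 4 × 28 = 112 days after 20 February 1994.
February has 28 days — 8 days to the end of February leaves 104.
March has 31 days (73 left).
April has 30 days (43 left).
May has 31 days (12 left).
12 days into June → 12 June 1994.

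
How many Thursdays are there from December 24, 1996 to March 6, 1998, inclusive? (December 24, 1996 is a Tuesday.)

December 24, 1996 is a Tuesday; the first Thursday on or after it is December 26, 1996 (2 days later).
From December 26, 1996 to March 6, 1998: 5 + 365 + 65 = 435 days (rest of 1996, 1997, to March 6, 1998 in 1998).
435 ÷ 7 = 62 full weeks with remainder 1, so 62 more Thursdays after the first → 63.

63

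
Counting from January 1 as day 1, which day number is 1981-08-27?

Days in months before August: 31 + 28 + 31 + 30 + 31 + 30 + 31 = 212.
Plus 27 days into August → day 239.

239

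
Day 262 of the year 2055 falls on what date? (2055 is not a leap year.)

September 19, 2055

January has 31 days (262 − 31 = 231 remain).
February has 28 days (231 − 28 = 203 remain).
March has 31 days (203 − 31 = 172 remain).
April has 30 days (172 − 30 = 142 remain).
May has 31 days (142 − 31 = 111 remain).
June has 30 days (111 − 30 = 81 remain).
July has 31 days (81 − 31 = 50 remain).
August has 31 days (50 − 31 = 19 remain).
19 into September → September 19.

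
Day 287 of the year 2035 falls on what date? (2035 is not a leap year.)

2035-10-14

January has 31 days (287 − 31 = 256 remain).
February has 28 days (256 − 28 = 228 remain).
March has 31 days (228 − 31 = 197 remain).
April has 30 days (197 − 30 = 167 remain).
May has 31 days (167 − 31 = 136 remain).
June has 30 days (136 − 30 = 106 remain).
July has 31 days (106 − 31 = 75 remain).
August has 31 days (75 − 31 = 44 remain).
September has 30 days (44 − 30 = 14 remain).
14 into October → October 14.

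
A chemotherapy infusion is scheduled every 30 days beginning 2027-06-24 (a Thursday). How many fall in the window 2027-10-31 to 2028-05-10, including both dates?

6

Occurrences land 30·i days after 2027-06-24 for i = 0, 1, 2, …
2027-10-31 is 129 days after the start; 129 ÷ 30 = 4 remainder 9; since the remainder is 9, round up to i = 5. First occurrence in the window: #6 on 2027-11-21 (5×30 = 150 days in).
2028-05-10 is 321 days after the start; 321 ÷ 30 = 10 remainder 21. Last occurrence in the window: #11 on 2028-04-19.
Occurrences #6 through #11: 6 in total.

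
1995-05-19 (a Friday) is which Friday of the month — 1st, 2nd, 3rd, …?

Day 19 falls in week ⌈19/7⌉ of the month.
Days 1–7 hold the 1st Friday, 8–14 the 2nd, 15–21 the 3rd, 22–28 the 4th, 29–31 the 5th.
19 is in the range for the 3rd.

3rd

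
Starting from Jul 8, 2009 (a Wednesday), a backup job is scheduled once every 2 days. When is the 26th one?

Aug 27, 2009

The 26th occurrence is 25 intervals after the first: 25 × 2 = 50 days after Jul 8, 2009.
Jul has 31 days — 23 days to the end of Jul leaves 27.
27 days into Aug → Aug 27, 2009.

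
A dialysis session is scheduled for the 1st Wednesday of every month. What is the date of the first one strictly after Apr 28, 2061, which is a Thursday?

Apr 2061 starts on a Friday, so its 1st Wednesday is Apr 6, 2061 (5 days in).
That is not after Apr 28, 2061, so look at May 2061.
May 2061 starts on a Sunday, so its 1st Wednesday is May 4, 2061 (3 days in).

May 4, 2061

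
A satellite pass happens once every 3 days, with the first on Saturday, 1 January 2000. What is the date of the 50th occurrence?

27 May 2000

The 50th occurrence is 49 intervals after the first: 49 × 3 = 147 days after 1 January 2000.
January has 31 days — 30 days to the end of January leaves 117.
February has 29 days (88 left).
March has 31 days (57 left).
April has 30 days (27 left).
27 days into May → 27 May 2000.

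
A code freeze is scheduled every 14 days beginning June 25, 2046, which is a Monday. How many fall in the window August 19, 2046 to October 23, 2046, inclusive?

5

Occurrences land 14·i days after June 25, 2046 for i = 0, 1, 2, …
August 19, 2046 is 55 days after the start; 55 ÷ 14 = 3 remainder 13; since the remainder is 13, round up to i = 4. First occurrence in the window: #5 on August 20, 2046 (4×14 = 56 days in).
October 23, 2046 is 120 days after the start; 120 ÷ 14 = 8 remainder 8. Last occurrence in the window: #9 on October 15, 2046.
Occurrences #5 through #9: 5 in total.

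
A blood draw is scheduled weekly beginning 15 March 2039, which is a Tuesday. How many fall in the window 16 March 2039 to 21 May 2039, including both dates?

9

Occurrences land 7·i days after 15 March 2039 for i = 0, 1, 2, …
16 March 2039 is 1 day after the start; 1 ÷ 7 = 0 remainder 1; since the remainder is 1, round up to i = 1. First occurrence in the window: #2 on 22 March 2039 (1×7 = 7 days in).
21 May 2039 is 67 days after the start; 67 ÷ 7 = 9 remainder 4. Last occurrence in the window: #10 on 17 May 2039.
Occurrences #2 through #10: 9 in total.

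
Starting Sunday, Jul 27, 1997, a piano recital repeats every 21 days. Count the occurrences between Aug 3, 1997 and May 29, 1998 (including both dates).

Occurrences land 21·i days after Jul 27, 1997 for i = 0, 1, 2, …
Aug 3, 1997 is 7 days after the start; 7 ÷ 21 = 0 remainder 7; since the remainder is 7, round up to i = 1. First occurrence in the window: #2 on Aug 17, 1997 (1×21 = 21 days in).
May 29, 1998 is 306 days after the start; 306 ÷ 21 = 14 remainder 12. Last occurrence in the window: #15 on May 17, 1998.
Occurrences #2 through #15: 14 in total.

14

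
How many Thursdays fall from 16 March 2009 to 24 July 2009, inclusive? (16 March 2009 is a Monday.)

16 March 2009 is a Monday; the first Thursday on or after it is 19 March 2009 (3 days later).
From 19 March 2009 to 24 July 2009: 12 + 30 + 31 + 30 + 24 = 127 days (rest of March, April, May, June, July).
127 ÷ 7 = 18 full weeks with remainder 1, so 18 more Thursdays after the first → 19.

19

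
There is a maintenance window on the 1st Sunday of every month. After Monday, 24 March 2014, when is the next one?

6 April 2014

March 2014 starts on a Saturday, so its 1st Sunday is 2 March 2014 (1 day in).
That is not after 24 March 2014, so look at April 2014.
April 2014 starts on a Tuesday, so its 1st Sunday is 6 April 2014 (5 days in).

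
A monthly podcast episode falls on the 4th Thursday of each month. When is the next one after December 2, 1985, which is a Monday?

December 26, 1985

December 1985 starts on a Sunday; its first Thursday is the 5th, so the 4th Thursday is the 26th — December 26, 1985.
December 26, 1985 is after December 2, 1985, so that is the next one.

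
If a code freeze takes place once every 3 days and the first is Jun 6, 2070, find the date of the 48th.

The 48th occurrence is 47 intervals after the first: 47 × 3 = 141 days after Jun 6, 2070.
Jun has 30 days — 24 days to the end of Jun leaves 117.
Jul has 31 days (86 left).
Aug has 31 days (55 left).
Sep has 30 days (25 left).
25 days into Oct → Oct 25, 2070.

Oct 25, 2070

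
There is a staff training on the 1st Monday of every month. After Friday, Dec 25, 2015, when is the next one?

Dec 2015 starts on a Tuesday, so its 1st Monday is Dec 7, 2015 (6 days in).
That is not after Dec 25, 2015, so look at Jan 2016.
Jan 2016 starts on a Friday, so its 1st Monday is Jan 4, 2016 (3 days in).

Jan 4, 2016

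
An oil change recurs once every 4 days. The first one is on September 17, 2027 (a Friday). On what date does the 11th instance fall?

October 27, 2027

The 11th occurrence is 10 intervals after the first: 10 × 4 = 40 days after September 17, 2027.
September has 30 days — 13 days to the end of September leaves 27.
27 days into October → October 27, 2027.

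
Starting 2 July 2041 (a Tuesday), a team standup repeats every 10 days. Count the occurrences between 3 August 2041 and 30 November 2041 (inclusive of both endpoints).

Occurrences land 10·i days after 2 July 2041 for i = 0, 1, 2, …
3 August 2041 is 32 days after the start; 32 ÷ 10 = 3 remainder 2; since the remainder is 2, round up to i = 4. First occurrence in the window: #5 on 11 August 2041 (4×10 = 40 days in).
30 November 2041 is 151 days after the start; 151 ÷ 10 = 15 remainder 1. Last occurrence in the window: #16 on 29 November 2041.
Occurrences #5 through #16: 12 in total.

12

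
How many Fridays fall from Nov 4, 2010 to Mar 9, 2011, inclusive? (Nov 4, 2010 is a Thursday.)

18

Nov 4, 2010 is a Thursday; the first Friday on or after it is Nov 5, 2010 (1 day later).
From Nov 5, 2010 to Mar 9, 2011: 25 + 31 + 31 + 28 + 9 = 124 days (rest of Nov, Dec, Jan, Feb, Mar).
124 ÷ 7 = 17 full weeks with remainder 5, so 17 more Fridays after the first → 18.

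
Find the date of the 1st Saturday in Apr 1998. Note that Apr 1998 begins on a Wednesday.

Apr 4, 1998

Apr 1998 begins on a Wednesday, so the first Saturday is Apr 4 (3 days later).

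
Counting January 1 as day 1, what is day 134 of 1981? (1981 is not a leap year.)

May 14, 1981

Jan has 31 days (134 − 31 = 103 remain).
Feb has 28 days (103 − 28 = 75 remain).
Mar has 31 days (75 − 31 = 44 remain).
Apr has 30 days (44 − 30 = 14 remain).
14 into May → May 14.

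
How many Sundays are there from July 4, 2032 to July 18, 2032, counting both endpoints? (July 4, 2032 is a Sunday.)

3

July 4, 2032 is a Sunday; the first Sunday on or after it is July 4, 2032.
From July 4, 2032 to July 18, 2032 is 18 − 4 = 14 days.
14 ÷ 7 = 2 full weeks with remainder 0, so 2 more Sundays after the first → 3.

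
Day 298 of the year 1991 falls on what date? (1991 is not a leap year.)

October 25, 1991

January has 31 days (298 − 31 = 267 remain).
February has 28 days (267 − 28 = 239 remain).
March has 31 days (239 − 31 = 208 remain).
April has 30 days (208 − 30 = 178 remain).
May has 31 days (178 − 31 = 147 remain).
June has 30 days (147 − 30 = 117 remain).
July has 31 days (117 − 31 = 86 remain).
August has 31 days (86 − 31 = 55 remain).
September has 30 days (55 − 30 = 25 remain).
25 into October → October 25.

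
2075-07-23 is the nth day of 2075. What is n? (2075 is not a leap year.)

204

Days in months before July: 31 + 28 + 31 + 30 + 31 + 30 = 181.
Plus 23 days into July → day 204.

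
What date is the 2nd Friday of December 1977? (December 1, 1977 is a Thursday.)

December 1977 begins on a Thursday, so the first Friday is December 2 (1 day later).
The 2nd Friday is 1 weeks later: 2 + 7 = 9.

1977-12-09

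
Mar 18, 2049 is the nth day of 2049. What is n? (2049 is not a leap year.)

77

Days in months before Mar: 31 + 28 = 59.
Plus 18 days into Mar → day 77.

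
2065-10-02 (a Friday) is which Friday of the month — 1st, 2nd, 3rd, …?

Day 2 falls in week ⌈2/7⌉ of the month.
Days 1–7 hold the 1st Friday, 8–14 the 2nd, 15–21 the 3rd, 22–28 the 4th, 29–31 the 5th.
2 is in the range for the 1st.

1st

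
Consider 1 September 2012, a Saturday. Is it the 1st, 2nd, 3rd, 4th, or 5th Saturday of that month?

1st

Day 1 falls in week ⌈1/7⌉ of the month.
Days 1–7 hold the 1st Saturday, 8–14 the 2nd, 15–21 the 3rd, 22–28 the 4th, 29–31 the 5th.
1 is in the range for the 1st.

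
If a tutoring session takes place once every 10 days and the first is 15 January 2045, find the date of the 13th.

The 13th occurrence is 12 intervals after the first: 12 × 10 = 120 days after 15 January 2045.
January has 31 days — 16 days to the end of January leaves 104.
February has 28 days (76 left).
March has 31 days (45 left).
April has 30 days (15 left).
15 days into May → 15 May 2045.

15 May 2045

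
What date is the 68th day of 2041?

January has 31 days (68 − 31 = 37 remain).
February has 28 days (37 − 28 = 9 remain).
9 into March → March 9.

March 9, 2041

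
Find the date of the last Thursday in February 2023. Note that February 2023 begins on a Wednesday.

2023-02-23

February 2023 begins on a Wednesday, so the first Thursday is February 2 (1 day later).
February 2023 has 28 days. Adding weeks: 2, 9, 16, 23 — the last one ≤ 28 is the 23rd.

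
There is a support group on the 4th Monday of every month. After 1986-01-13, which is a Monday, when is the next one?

1986-01-27

January 1986 starts on a Wednesday; its first Monday is the 6th, so the 4th Monday is the 27th — 1986-01-27.
1986-01-27 is after 1986-01-13, so that is the next one.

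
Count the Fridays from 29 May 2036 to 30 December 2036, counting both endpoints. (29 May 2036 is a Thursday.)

31

29 May 2036 is a Thursday; the first Friday on or after it is 30 May 2036 (1 day later).
From 30 May 2036 to 30 December 2036: 1 + 30 + 31 + 31 + 30 + 31 + 30 + 30 = 214 days (rest of May, June, July, August, September, October, November, December).
214 ÷ 7 = 30 full weeks with remainder 4, so 30 more Fridays after the first → 31.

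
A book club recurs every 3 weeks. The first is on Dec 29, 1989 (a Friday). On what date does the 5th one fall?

The 5th occurrence is 4 intervals after the first: 4 × 21 = 84 days after Dec 29, 1989.
Dec has 31 days — 2 days to the end of Dec leaves 82.
Jan has 31 days (51 left).
Feb has 28 days (23 left).
23 days into Mar → Mar 23, 1990.

Mar 23, 1990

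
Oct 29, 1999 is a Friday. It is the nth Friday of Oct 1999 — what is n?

Day 29 falls in week ⌈29/7⌉ of the month.
Days 1–7 hold the 1st Friday, 8–14 the 2nd, 15–21 the 3rd, 22–28 the 4th, 29–31 the 5th.
29 is in the range for the 5th.

5th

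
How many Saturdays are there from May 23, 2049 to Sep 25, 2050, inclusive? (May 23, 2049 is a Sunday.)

70

May 23, 2049 is a Sunday; the first Saturday on or after it is May 29, 2049 (6 days later).
From May 29, 2049 to Sep 25, 2050: 216 + 268 = 484 days (rest of 2049, to Sep 25, 2050 in 2050).
484 ÷ 7 = 69 full weeks with remainder 1, so 69 more Saturdays after the first → 70.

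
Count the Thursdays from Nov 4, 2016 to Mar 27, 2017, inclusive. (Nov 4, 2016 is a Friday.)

Nov 4, 2016 is a Friday; the first Thursday on or after it is Nov 10, 2016 (6 days later).
From Nov 10, 2016 to Mar 27, 2017: 20 + 31 + 31 + 28 + 27 = 137 days (rest of Nov, Dec, Jan, Feb, Mar).
137 ÷ 7 = 19 full weeks with remainder 4, so 19 more Thursdays after the first → 20.

20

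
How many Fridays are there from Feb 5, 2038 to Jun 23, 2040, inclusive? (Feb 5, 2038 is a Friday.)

125

Feb 5, 2038 is a Friday; the first Friday on or after it is Feb 5, 2038.
From Feb 5, 2038 to Jun 23, 2040: 329 + 365 + 175 = 869 days (rest of 2038, 2039, to Jun 23, 2040 in 2040).
869 ÷ 7 = 124 full weeks with remainder 1, so 124 more Fridays after the first → 125.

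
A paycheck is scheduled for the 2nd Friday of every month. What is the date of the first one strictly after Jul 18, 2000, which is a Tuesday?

Aug 11, 2000

Jul 2000 starts on a Saturday; its first Friday is the 7th, so the 2nd Friday is the 14th — Jul 14, 2000.
That is not after Jul 18, 2000, so look at Aug 2000.
Aug 2000 starts on a Tuesday; its first Friday is the 4th, so the 2nd Friday is the 11th — Aug 11, 2000.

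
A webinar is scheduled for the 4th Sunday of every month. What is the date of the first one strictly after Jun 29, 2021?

Jun 2021 starts on a Tuesday; its first Sunday is the 6th, so the 4th Sunday is the 27th — Jun 27, 2021.
That is not after Jun 29, 2021, so look at Jul 2021.
Jul 2021 starts on a Thursday; its first Sunday is the 4th, so the 4th Sunday is the 25th — Jul 25, 2021.

Jul 25, 2021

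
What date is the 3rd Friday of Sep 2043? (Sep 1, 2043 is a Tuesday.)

Sep 18, 2043

Sep 2043 begins on a Tuesday, so the first Friday is Sep 4 (3 days later).
The 3rd Friday is 2 weeks later: 4 + 14 = 18.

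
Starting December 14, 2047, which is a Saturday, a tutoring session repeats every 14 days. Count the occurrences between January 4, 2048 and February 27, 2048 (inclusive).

4

Occurrences land 14·i days after December 14, 2047 for i = 0, 1, 2, …
January 4, 2048 is 21 days after the start; 21 ÷ 14 = 1 remainder 7; since the remainder is 7, round up to i = 2. First occurrence in the window: #3 on January 11, 2048 (2×14 = 28 days in).
February 27, 2048 is 75 days after the start; 75 ÷ 14 = 5 remainder 5. Last occurrence in the window: #6 on February 22, 2048.
Occurrences #3 through #6: 4 in total.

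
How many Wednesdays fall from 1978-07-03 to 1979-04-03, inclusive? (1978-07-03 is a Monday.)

1978-07-03 is a Monday; the first Wednesday on or after it is 1978-07-05 (2 days later).
From 1978-07-05 to 1979-04-03: 26 + 31 + 30 + 31 + 30 + 31 + 31 + 28 + 31 + 3 = 272 days (rest of July, August, September, October, November, December, January, February, March, April).
272 ÷ 7 = 38 full weeks with remainder 6, so 38 more Wednesdays after the first → 39.

39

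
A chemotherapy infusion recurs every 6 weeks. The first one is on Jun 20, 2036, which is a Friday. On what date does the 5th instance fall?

Dec 5, 2036

The 5th occurrence is 4 intervals after the first: 4 × 42 = 168 days after Jun 20, 2036.
Jun has 30 days — 10 days to the end of Jun leaves 158.
Jul has 31 days (127 left).
Aug has 31 days (96 left).
Sep has 30 days (66 left).
Oct has 31 days (35 left).
Nov has 30 days (5 left).
5 days into Dec → Dec 5, 2036.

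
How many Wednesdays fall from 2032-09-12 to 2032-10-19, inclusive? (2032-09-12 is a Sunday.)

2032-09-12 is a Sunday; the first Wednesday on or after it is 2032-09-15 (3 days later).
From 2032-09-15 to 2032-10-19: 15 + 19 = 34 days (rest of September, October).
34 ÷ 7 = 4 full weeks with remainder 6, so 4 more Wednesdays after the first → 5.

5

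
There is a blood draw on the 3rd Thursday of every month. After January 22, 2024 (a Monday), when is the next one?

January 2024 starts on a Monday; its first Thursday is the 4th, so the 3rd Thursday is the 18th — January 18, 2024.
That is not after January 22, 2024, so look at February 2024.
February 2024 starts on a Thursday; its first Thursday is the 1st, so the 3rd Thursday is the 15th — February 15, 2024.

February 15, 2024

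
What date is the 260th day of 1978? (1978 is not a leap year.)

September 17, 1978

January has 31 days (260 − 31 = 229 remain).
February has 28 days (229 − 28 = 201 remain).
March has 31 days (201 − 31 = 170 remain).
April has 30 days (170 − 30 = 140 remain).
May has 31 days (140 − 31 = 109 remain).
June has 30 days (109 − 30 = 79 remain).
July has 31 days (79 − 31 = 48 remain).
August has 31 days (48 − 31 = 17 remain).
17 into September → September 17.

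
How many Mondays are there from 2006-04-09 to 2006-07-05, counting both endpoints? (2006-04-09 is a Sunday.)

2006-04-09 is a Sunday; the first Monday on or after it is 2006-04-10 (1 day later).
From 2006-04-10 to 2006-07-05: 20 + 31 + 30 + 5 = 86 days (rest of April, May, June, July).
86 ÷ 7 = 12 full weeks with remainder 2, so 12 more Mondays after the first → 13.

13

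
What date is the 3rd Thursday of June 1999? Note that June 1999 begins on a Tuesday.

1999-06-17

June 1999 begins on a Tuesday, so the first Thursday is June 3 (2 days later).
The 3rd Thursday is 2 weeks later: 3 + 14 = 17.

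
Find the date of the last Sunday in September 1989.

1989-09-24

The first Sunday of September 1989 is September 3.
September 1989 has 30 days. Adding weeks: 3, 10, 17, 24 — the last one ≤ 30 is the 24th.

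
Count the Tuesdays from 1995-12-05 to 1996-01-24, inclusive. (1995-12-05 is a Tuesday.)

1995-12-05 is a Tuesday; the first Tuesday on or after it is 1995-12-05.
From 1995-12-05 to 1996-01-24: 26 + 24 = 50 days (rest of December, January).
50 ÷ 7 = 7 full weeks with remainder 1, so 7 more Tuesdays after the first → 8.

8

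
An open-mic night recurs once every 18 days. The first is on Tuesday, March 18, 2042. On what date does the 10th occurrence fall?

The 10th occurrence is 9 intervals after the first: 9 × 18 = 162 days after March 18, 2042.
March has 31 days — 13 days to the end of March leaves 149.
April has 30 days (119 left).
May has 31 days (88 left).
June has 30 days (58 left).
July has 31 days (27 left).
27 days into August → August 27, 2042.

August 27, 2042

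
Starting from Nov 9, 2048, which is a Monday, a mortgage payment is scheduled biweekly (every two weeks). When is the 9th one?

The 9th occurrence is 8 intervals after the first: 8 × 14 = 112 days after Nov 9, 2048.
Nov has 30 days — 21 days to the end of Nov leaves 91.
Dec has 31 days (60 left).
Jan has 31 days (29 left).
Feb has 28 days (1 left).
1 day into Mar → Mar 1, 2049.

Mar 1, 2049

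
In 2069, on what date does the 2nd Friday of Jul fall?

Jul 12, 2069

The first Friday of Jul 2069 is Jul 5.
The 2nd Friday is 1 weeks later: 5 + 7 = 12.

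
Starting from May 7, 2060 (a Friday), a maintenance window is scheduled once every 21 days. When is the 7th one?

Sep 10, 2060

The 7th occurrence is 6 intervals after the first: 6 × 21 = 126 days after May 7, 2060.
May has 31 days — 24 days to the end of May leaves 102.
Jun has 30 days (72 left).
Jul has 31 days (41 left).
Aug has 31 days (10 left).
10 days into Sep → Sep 10, 2060.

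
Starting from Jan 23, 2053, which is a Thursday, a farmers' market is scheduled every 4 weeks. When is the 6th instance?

The 6th occurrence is 5 intervals after the first: 5 × 28 = 140 days after Jan 23, 2053.
Jan has 31 days — 8 days to the end of Jan leaves 132.
Feb has 28 days (104 left).
Mar has 31 days (73 left).
Apr has 30 days (43 left).
May has 31 days (12 left).
12 days into Jun → Jun 12, 2053.

Jun 12, 2053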